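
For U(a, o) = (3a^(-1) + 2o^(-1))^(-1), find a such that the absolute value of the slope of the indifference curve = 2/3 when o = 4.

a = 6

For CES with ρ = -1, MRS = (3/2)·(o/a)^2.
Setting (3/2)·(4/a)^2 = 2/3 gives (4/a)^2 = 4/9, so 4/a = 2/3 and a = 6.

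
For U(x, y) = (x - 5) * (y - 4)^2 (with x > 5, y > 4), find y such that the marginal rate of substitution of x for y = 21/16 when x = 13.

MU_x = (y−4)^2, MU_y = 2·(x−5)·(y−4).
MRS = (1/2)·(y−4)/(x−5).
Substitute x = 13: MRS = (y − 4)/16. Setting this equal to 21/16 gives y − 4 = (21/16)·16 = 21, so y = 25.

y = 25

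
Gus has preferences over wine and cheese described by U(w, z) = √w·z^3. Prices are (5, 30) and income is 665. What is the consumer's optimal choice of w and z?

w* = 19, z* = 19

MU_w = 0.5·w^(-0.5)·z^3 and MU_z = 3·√w·z^2.
MRS = MU_w/MU_z = (1/6)·z/w.
Tangency: set MRS = p_w/p_z = 5/30 = 1/6.
So (1/6)·z/w = 1/6, i.e. z = w.
Substitute into the budget 5·w + 30·z = 665: 35·w = 665, so w* = 19.
Then z* = 19.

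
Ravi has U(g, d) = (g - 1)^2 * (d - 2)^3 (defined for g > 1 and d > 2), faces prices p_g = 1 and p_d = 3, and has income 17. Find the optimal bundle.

MU_g = 2·(g−1)·(d−2)^3, MU_d = 3·(g−1)^2·(d−2)^2.
MRS = (2/3)·(d−2)/(g−1).
Tangency: set MRS = p_g/p_d = 1/3.
So (2/3)·(d − 2)/(g − 1) = 1/3, i.e. (d − 2) = 0.5·(g − 1).
Rewrite the budget in excess-of-subsistence terms: 1·(g − 1) + 3·(d − 2) = 17 − 1·1 − 3·2 = 10.
Substituting, 2.5·(g − 1) = 10, so g − 1 = 4 and g* = 5.
Then d − 2 = 0.5·4 = 2, so d* = 4.

g* = 5, d* = 4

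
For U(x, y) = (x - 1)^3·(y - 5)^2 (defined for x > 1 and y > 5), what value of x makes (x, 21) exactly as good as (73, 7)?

x = 19

U(73, 7) = 1492992.
Set U(x, 21) = 1492992 and solve.
With y = 21: (21 − 5)^2 = 256, so (x − 1)^3 = 1492992/256 = 5832.
Taking the cube root (with x > 1): x − 1 = 18, so x = 19.
Check: U(19, 21) = 1492992.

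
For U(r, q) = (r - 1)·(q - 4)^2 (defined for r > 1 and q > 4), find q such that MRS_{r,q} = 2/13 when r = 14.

MU_r = (q−4)^2, MU_q = 2·(r−1)·(q−4).
MRS = (1/2)·(q−4)/(r−1).
Substitute r = 14: MRS = (q − 4)/26. Setting this equal to 2/13 gives q − 4 = (2/13)·26 = 4, so q = 8.

q = 8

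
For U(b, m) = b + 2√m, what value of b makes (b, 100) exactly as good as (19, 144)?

U(19, 144) = 43.
Set U(b, 100) = 43 and solve.
With m = 100: √100 = 10, so b = 43 − 2·10 = 23.
Check: U(23, 100) = 43.

b = 23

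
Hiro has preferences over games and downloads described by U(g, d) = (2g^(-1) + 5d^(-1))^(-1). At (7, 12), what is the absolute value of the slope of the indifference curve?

For CES with ρ = -1, MRS = (2/5)·(d/g)^2.
At (7, 12): MRS = 288/245.
The indifference curve has slope −288/245 at this bundle.

MRS = 288/245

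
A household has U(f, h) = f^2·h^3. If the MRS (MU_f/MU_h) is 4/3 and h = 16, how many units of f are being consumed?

MU_f = 2·f·h^3 and MU_h = 3·f^2·h^2.
MRS = MU_f/MU_h = (2/3)·h/f.
Substitute h = 16: MRS = (32/3)/f. Setting (32/3)/f = 4/3 gives f = (32/3)/(4/3) = 8.

f = 8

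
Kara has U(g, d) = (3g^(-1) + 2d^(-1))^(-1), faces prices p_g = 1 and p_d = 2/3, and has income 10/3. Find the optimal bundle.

For CES with ρ = -1, MRS = (3/2)·(d/g)^2.
Tangency: set MRS = p_g/p_d = 1/(2/3) = 1.5.
So (d/g)^2 = 1; taking the square root, d/g = 1, i.e. d = g.
Substitute into the budget 1·g + (2/3)·d = 10/3: (5/3)·g = 10/3, so g* = 2 and d* = 2.

g* = 2, d* = 2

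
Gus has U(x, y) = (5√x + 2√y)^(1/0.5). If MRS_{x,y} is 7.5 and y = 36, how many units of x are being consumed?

For CES with ρ = 0.5, MRS = (5/2)·√(y/x).
Setting (5/2)·√(36/x) = 7.5 gives √(36/x) = 3, so 36/x = 9 and x = 4.

x = 4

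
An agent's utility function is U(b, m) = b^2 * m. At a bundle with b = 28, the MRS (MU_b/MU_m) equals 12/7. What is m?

MU_b = 2·b·m and MU_m = b^2.
MRS = MU_b/MU_m = (2/1)·m/b.
Substitute b = 28: MRS = m/14. Setting m/14 = 12/7 gives m = (12/7)·14 = 24.

m = 24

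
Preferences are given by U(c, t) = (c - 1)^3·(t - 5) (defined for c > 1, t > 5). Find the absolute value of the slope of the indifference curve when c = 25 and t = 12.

MU_c = 3·(c−1)^2·(t−5), MU_t = (c−1)^3.
MRS = (3/1)·(t−5)/(c−1).
At (25, 12): MRS = 0.875.
The indifference curve has slope −0.875 at this bundle.

MRS = 0.875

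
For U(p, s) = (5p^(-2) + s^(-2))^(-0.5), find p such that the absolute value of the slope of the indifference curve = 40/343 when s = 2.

p = 7

For CES with ρ = -2, MRS = (5/1)·(s/p)^3.
Setting (5/1)·(2/p)^3 = 40/343 gives (2/p)^3 = 8/343, so 2/p = 2/7 and p = 7.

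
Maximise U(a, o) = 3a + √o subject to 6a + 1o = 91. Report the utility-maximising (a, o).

MU_a = 3, MU_o = 1/(2√o).
MRS = 3 ÷ (1/(2√o)).
Tangency: set MRS = p_a/p_o = 6/1 = 6.
MRS depends only on o: 6·√o = 6 ⇒ √o = 6/6 = 1 ⇒ o* = 1.
From the budget, 6·a = 91 − 1·1 = 90, so a* = 15.

a* = 15, o* = 1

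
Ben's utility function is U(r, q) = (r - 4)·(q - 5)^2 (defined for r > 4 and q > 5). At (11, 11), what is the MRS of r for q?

MU_r = (q−5)^2, MU_q = 2·(r−4)·(q−5).
MRS = (1/2)·(q−5)/(r−4).
At (11, 11): MRS = 3/7.
That is, one extra unit of r is worth 3/7 units of q at the margin.

MRS = 3/7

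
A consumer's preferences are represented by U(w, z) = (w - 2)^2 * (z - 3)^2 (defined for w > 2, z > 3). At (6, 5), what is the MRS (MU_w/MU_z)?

MU_w = 2·(w−2)·(z−3)^2, MU_z = 2·(w−2)^2·(z−3).
MRS = (z−3)/(w−2).
At (6, 5): MRS = 0.5.
So at (6, 5) the consumer would give up 0.5 units of z for one more unit of w.

MRS = 0.5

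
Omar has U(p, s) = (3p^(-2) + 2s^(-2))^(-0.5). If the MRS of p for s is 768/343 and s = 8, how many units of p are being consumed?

For CES with ρ = -2, MRS = (3/2)·(s/p)^3.
Setting (3/2)·(8/p)^3 = 768/343 gives (8/p)^3 = 512/343, so 8/p = 8/7 and p = 7.

p = 7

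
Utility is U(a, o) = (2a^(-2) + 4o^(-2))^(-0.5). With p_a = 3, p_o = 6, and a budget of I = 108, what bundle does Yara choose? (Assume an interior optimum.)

For CES with ρ = -2, MRS = (2/4)·(o/a)^3.
Tangency: set MRS = p_a/p_o = 3/6 = 0.5.
So (o/a)^3 = 1; taking the cube root, o/a = 1, i.e. o = a.
Substitute into the budget 3·a + 6·o = 108: 9·a = 108, so a* = 12 and o* = 12.

a* = 12, o* = 12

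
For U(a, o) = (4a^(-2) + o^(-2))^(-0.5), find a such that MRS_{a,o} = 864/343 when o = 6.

a = 7

For CES with ρ = -2, MRS = (4/1)·(o/a)^3.
Setting (4/1)·(6/a)^3 = 864/343 gives (6/a)^3 = 216/343, so 6/a = 6/7 and a = 7.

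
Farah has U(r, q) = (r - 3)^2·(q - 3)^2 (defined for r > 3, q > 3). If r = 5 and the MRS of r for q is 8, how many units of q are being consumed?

MU_r = 2·(r−3)·(q−3)^2, MU_q = 2·(r−3)^2·(q−3).
MRS = (q−3)/(r−3).
Substitute r = 5: MRS = (q − 3)/2. Setting this equal to 8 gives q − 3 = 8·2 = 16, so q = 19.

q = 19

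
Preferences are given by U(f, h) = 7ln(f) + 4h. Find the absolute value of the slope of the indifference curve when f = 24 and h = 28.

MU_f = 7/f, MU_h = 4.
MRS = 7/f ÷ 4.
At (24, 28): MRS = 7/96.
The indifference curve has slope −7/96 at this bundle.

MRS = 7/96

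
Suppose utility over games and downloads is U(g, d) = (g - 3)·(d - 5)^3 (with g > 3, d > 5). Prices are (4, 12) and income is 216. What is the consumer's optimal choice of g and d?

MU_g = (d−5)^3, MU_d = 3·(g−3)·(d−5)^2.
MRS = (1/3)·(d−5)/(g−3).
Tangency: set MRS = p_g/p_d = 4/12 = 1/3.
So (1/3)·(d − 5)/(g − 3) = 1/3, i.e. (d − 5) = (g − 3).
Rewrite the budget in excess-of-subsistence terms: 4·(g − 3) + 12·(d − 5) = 216 − 4·3 − 12·5 = 144.
Substituting, 16·(g − 3) = 144, so g − 3 = 9 and g* = 12.
Then d − 5 = 9, so d* = 14.

g* = 12, d* = 14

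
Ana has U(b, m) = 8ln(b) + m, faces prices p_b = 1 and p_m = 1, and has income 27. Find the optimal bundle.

b* = 8, m* = 19

MU_b = 8/b, MU_m = 1.
MRS = 8/b ÷ 1.
Tangency: set MRS = p_b/p_m = 1/1 = 1.
MRS depends only on b: 8/b = 1 ⇒ b* = 8/1 = 8.
From the budget, 1·m = 27 − 1·8 = 19, so m* = 19.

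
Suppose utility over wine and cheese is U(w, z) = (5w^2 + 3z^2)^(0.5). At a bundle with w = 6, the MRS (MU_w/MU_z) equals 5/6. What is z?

For CES with ρ = 2, MRS = (5/3)·(z/w)^(-1).
Setting (5/3)·(z/6)^(-1) = 5/6 gives (z/6)^(-1) = 0.5, so z/6 = 2 and z = 12.

z = 12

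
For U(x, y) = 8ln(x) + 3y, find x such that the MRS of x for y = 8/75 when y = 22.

MU_x = 8/x, MU_y = 3.
MRS = 8/x ÷ 3.
MRS depends only on x: (8/3)/x = 8/75 ⇒ x = (8/3)/(8/75) = 25.

x = 25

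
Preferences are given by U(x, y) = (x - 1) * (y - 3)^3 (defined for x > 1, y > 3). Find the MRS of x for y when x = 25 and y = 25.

MRS = 11/36

MU_x = (y−3)^3, MU_y = 3·(x−1)·(y−3)^2.
MRS = (1/3)·(y−3)/(x−1).
At (25, 25): MRS = 11/36.
So at (25, 25) the consumer would give up 11/36 units of y for one more unit of x.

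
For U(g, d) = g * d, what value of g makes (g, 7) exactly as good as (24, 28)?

U(24, 28) = 672.
Set U(g, 7) = 672 and solve.
With d = 7: g = 672/7 = 96.
Check: U(96, 7) = 672.

g = 96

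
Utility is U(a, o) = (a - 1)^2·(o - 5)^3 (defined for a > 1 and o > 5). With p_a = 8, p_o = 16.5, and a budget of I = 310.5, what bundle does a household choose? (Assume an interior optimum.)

MU_a = 2·(a−1)·(o−5)^3, MU_o = 3·(a−1)^2·(o−5)^2.
MRS = (2/3)·(o−5)/(a−1).
Tangency: set MRS = p_a/p_o = 8/16.5 = 16/33.
So (2/3)·(o − 5)/(a − 1) = 16/33, i.e. (o − 5) = (8/11)·(a − 1).
Rewrite the budget in excess-of-subsistence terms: 8·(a − 1) + 16.5·(o − 5) = 310.5 − 8·1 − 16.5·5 = 220.
Substituting, 20·(a − 1) = 220, so a − 1 = 11 and a* = 12.
Then o − 5 = (8/11)·11 = 8, so o* = 13.

a* = 12, o* = 13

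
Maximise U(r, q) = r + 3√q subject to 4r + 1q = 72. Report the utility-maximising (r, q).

MU_r = 1, MU_q = 3/(2√q).
MRS = 1 ÷ (3/(2√q)).
Tangency: set MRS = p_r/p_q = 4/1 = 4.
MRS depends only on q: (2/3)·√q = 4 ⇒ √q = 4/(2/3) = 6 ⇒ q* = 36.
From the budget, 4·r = 72 − 1·36 = 36, so r* = 9.

r* = 9, q* = 36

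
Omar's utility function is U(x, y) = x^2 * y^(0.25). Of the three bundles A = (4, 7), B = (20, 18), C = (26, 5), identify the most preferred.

Evaluate utility at each bundle:
U(A) = 26.025.
U(B) = 823.907.
U(C) = 1010.856.
Highest utility is C, so C ≻ B ≻ A.

Bundle C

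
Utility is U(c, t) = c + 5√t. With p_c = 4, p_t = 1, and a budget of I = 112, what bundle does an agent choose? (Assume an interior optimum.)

c* = 3, t* = 100

MU_c = 1, MU_t = 5/(2√t).
MRS = 1 ÷ (5/(2√t)).
Tangency: set MRS = p_c/p_t = 4/1 = 4.
MRS depends only on t: 0.4·√t = 4 ⇒ √t = 4/0.4 = 10 ⇒ t* = 100.
From the budget, 4·c = 112 − 1·100 = 12, so c* = 3.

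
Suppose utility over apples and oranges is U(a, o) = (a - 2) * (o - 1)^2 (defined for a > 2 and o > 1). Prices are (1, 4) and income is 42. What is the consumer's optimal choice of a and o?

MU_a = (o−1)^2, MU_o = 2·(a−2)·(o−1).
MRS = (1/2)·(o−1)/(a−2).
Tangency: set MRS = p_a/p_o = 1/4 = 0.25.
So (1/2)·(o − 1)/(a − 2) = 0.25, i.e. (o − 1) = 0.5·(a − 2).
Rewrite the budget in excess-of-subsistence terms: 1·(a − 2) + 4·(o − 1) = 42 − 1·2 − 4·1 = 36.
Substituting, 3·(a − 2) = 36, so a − 2 = 12 and a* = 14.
Then o − 1 = 0.5·12 = 6, so o* = 7.

a* = 14, o* = 7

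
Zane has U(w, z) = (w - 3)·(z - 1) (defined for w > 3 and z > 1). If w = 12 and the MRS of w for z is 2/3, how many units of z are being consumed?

z = 7

MU_w = (z−1), MU_z = (w−3).
MRS = (z−1)/(w−3).
Substitute w = 12: MRS = (z − 1)/9. Setting this equal to 2/3 gives z − 1 = (2/3)·9 = 6, so z = 7.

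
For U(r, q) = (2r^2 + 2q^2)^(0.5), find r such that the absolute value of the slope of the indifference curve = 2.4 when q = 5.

r = 12

For CES with ρ = 2, MRS = (q/r)^(-1).
Setting (5/r)^(-1) = 2.4 gives 5/r = 5/12 and r = 12.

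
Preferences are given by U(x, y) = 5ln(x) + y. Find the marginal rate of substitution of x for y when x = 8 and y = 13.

MU_x = 5/x, MU_y = 1.
MRS = 5/x ÷ 1.
At (8, 13): MRS = 0.625.
So at (8, 13) the consumer would give up 0.625 units of y for one more unit of x.

MRS = 0.625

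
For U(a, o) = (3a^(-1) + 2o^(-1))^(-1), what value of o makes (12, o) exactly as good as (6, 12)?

U depends on (a, o) only through S = 3a^(-1) + 2o^(-1), so equal utility means equal S. At (6, 12): S = 2/3.
With a = 12: 3·12^(-1) = 0.25, so 2o^(-1) = 2/3 − 0.25 = 5/12, i.e. o^(-1) = 5/24.
Hence o = 1/(5/24) = 4.8.
Check: U(12, 4.8) = 1.5.

o = 4.8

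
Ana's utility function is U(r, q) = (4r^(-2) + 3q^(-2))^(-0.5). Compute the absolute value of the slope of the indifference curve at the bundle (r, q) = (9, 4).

MRS = 256/2187

For CES with ρ = -2, MRS = (4/3)·(q/r)^3.
At (9, 4): MRS = 256/2187.
So at (9, 4) the consumer would give up 256/2187 units of q for one more unit of r.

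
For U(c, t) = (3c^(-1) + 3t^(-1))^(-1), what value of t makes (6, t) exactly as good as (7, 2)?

t = 2.1

U depends on (c, t) only through S = 3c^(-1) + 3t^(-1), so equal utility means equal S. At (7, 2): S = 27/14.
With c = 6: 3·6^(-1) = 0.5, so 3t^(-1) = 27/14 − 0.5 = 10/7, i.e. t^(-1) = 10/21.
Hence t = 1/(10/21) = 2.1.
Check: U(6, 2.1) = 0.5185.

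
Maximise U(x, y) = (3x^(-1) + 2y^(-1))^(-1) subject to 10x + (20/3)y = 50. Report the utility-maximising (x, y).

For CES with ρ = -1, MRS = (3/2)·(y/x)^2.
Tangency: set MRS = p_x/p_y = 10/(20/3) = 1.5.
So (y/x)^2 = 1; taking the square root, y/x = 1, i.e. y = x.
Substitute into the budget 10·x + (20/3)·y = 50: (50/3)·x = 50, so x* = 3 and y* = 3.

x* = 3, y* = 3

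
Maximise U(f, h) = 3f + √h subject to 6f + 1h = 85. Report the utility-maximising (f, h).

f* = 14, h* = 1

MU_f = 3, MU_h = 1/(2√h).
MRS = 3 ÷ (1/(2√h)).
Tangency: set MRS = p_f/p_h = 6/1 = 6.
MRS depends only on h: 6·√h = 6 ⇒ √h = 6/6 = 1 ⇒ h* = 1.
From the budget, 6·f = 85 − 1·1 = 84, so f* = 14.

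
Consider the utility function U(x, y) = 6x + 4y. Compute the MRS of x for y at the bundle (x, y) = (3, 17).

MU_x = 6, MU_y = 4, so MRS = 6/4 = 1.5 at every bundle.
At (3, 17): MRS = 1.5.
That is, one extra unit of x is worth 1.5 units of y at the margin.

MRS = 1.5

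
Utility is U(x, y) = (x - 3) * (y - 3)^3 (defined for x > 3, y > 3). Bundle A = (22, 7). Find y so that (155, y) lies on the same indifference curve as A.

U(22, 7) = 1216.
Set U(155, y) = 1216 and solve.
With x = 155: (155 − 3) = 152, so (y − 3)^3 = 1216/152 = 8.
Taking the cube root (with y > 3): y − 3 = 2, so y = 5.
Check: U(155, 5) = 1216.

y = 5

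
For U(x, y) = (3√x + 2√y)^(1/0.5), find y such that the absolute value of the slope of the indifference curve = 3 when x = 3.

y = 12

For CES with ρ = 0.5, MRS = (3/2)·√(y/x).
Setting (3/2)·√(y/3) = 3 gives √(y/3) = 2, so y/3 = 4 and y = 12.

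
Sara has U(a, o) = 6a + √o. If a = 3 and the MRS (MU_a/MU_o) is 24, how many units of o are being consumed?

o = 4

MU_a = 6, MU_o = 1/(2√o).
MRS = 6 ÷ (1/(2√o)).
MRS depends only on o: 12·√o = 24 ⇒ √o = 24/12 = 2 ⇒ o = 4.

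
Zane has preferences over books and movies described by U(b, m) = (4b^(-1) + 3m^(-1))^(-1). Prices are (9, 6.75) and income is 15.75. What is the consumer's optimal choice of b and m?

For CES with ρ = -1, MRS = (4/3)·(m/b)^2.
Tangency: set MRS = p_b/p_m = 9/6.75 = 4/3.
So (m/b)^2 = 1; taking the square root, m/b = 1, i.e. m = b.
Substitute into the budget 9·b + 6.75·m = 15.75: 15.75·b = 15.75, so b* = 1 and m* = 1.

b* = 1, m* = 1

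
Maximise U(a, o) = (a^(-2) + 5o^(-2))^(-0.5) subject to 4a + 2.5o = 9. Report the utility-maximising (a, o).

a* = 1, o* = 2

For CES with ρ = -2, MRS = (1/5)·(o/a)^3.
Tangency: set MRS = p_a/p_o = 4/2.5 = 1.6.
So (o/a)^3 = 8; taking the cube root, o/a = 2, i.e. o = 2·a.
Substitute into the budget 4·a + 2.5·o = 9: 9·a = 9, so a* = 1 and o* = 2·1 = 2.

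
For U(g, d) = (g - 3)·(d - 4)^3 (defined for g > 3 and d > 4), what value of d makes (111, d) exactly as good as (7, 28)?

U(7, 28) = 55296.
Set U(111, d) = 55296 and solve.
With g = 111: (111 − 3) = 108, so (d − 4)^3 = 55296/108 = 512.
Taking the cube root (with d > 4): d − 4 = 8, so d = 12.
Check: U(111, 12) = 55296.

d = 12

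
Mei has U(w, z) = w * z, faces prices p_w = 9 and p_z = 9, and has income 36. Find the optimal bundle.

w* = 2, z* = 2

MU_w = z and MU_z = w.
MRS = MU_w/MU_z = z/w.
Tangency: set MRS = p_w/p_z = 9/9 = 1.
So z/w = 1, i.e. z = w.
Substitute into the budget 9·w + 9·z = 36: 18·w = 36, so w* = 2.
Then z* = 2.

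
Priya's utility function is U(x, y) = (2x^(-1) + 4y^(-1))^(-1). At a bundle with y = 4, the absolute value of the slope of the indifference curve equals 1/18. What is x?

x = 12

For CES with ρ = -1, MRS = (2/4)·(y/x)^2.
Setting (2/4)·(4/x)^2 = 1/18 gives (4/x)^2 = 1/9, so 4/x = 1/3 and x = 12.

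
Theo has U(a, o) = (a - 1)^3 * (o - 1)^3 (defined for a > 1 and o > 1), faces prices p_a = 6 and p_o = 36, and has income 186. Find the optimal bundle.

a* = 13, o* = 3

MU_a = 3·(a−1)^2·(o−1)^3, MU_o = 3·(a−1)^3·(o−1)^2.
MRS = (o−1)/(a−1).
Tangency: set MRS = p_a/p_o = 6/36 = 1/6.
So (o − 1)/(a − 1) = 1/6, i.e. (o − 1) = (1/6)·(a − 1).
Rewrite the budget in excess-of-subsistence terms: 6·(a − 1) + 36·(o − 1) = 186 − 6·1 − 36·1 = 144.
Substituting, 12·(a − 1) = 144, so a − 1 = 12 and a* = 13.
Then o − 1 = (1/6)·12 = 2, so o* = 3.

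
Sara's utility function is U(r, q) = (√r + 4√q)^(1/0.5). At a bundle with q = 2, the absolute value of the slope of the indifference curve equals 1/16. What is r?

For CES with ρ = 0.5, MRS = (1/4)·√(q/r).
Setting (1/4)·√(2/r) = 1/16 gives √(2/r) = 0.25, so 2/r = 1/16 and r = 32.

r = 32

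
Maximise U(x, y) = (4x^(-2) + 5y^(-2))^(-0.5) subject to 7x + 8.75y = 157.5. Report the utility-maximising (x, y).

For CES with ρ = -2, MRS = (4/5)·(y/x)^3.
Tangency: set MRS = p_x/p_y = 7/8.75 = 0.8.
So (y/x)^3 = 1; taking the cube root, y/x = 1, i.e. y = x.
Substitute into the budget 7·x + 8.75·y = 157.5: 15.75·x = 157.5, so x* = 10 and y* = 10.

x* = 10, y* = 10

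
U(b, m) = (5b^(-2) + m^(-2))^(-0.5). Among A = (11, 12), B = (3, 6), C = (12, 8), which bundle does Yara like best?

Evaluate utility at each bundle:
U(A) = 4.552.
U(B) = 1.309.
U(C) = 4.457.
Highest utility is A, so A ≻ C ≻ B.

Bundle A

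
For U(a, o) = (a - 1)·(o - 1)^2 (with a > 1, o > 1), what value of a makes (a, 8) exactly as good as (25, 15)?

U(25, 15) = 4704.
Set U(a, 8) = 4704 and solve.
With o = 8: (8 − 1)^2 = 49, so (a − 1) = 4704/49 = 96.
So a = 1 + 96 = 97.
Check: U(97, 8) = 4704.

a = 97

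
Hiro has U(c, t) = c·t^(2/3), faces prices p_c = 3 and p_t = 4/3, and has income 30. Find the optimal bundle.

MU_c = t^(2/3) and MU_t = 2/3·c·t^(-1/3).
MRS = MU_c/MU_t = (1.5)·t/c.
Tangency: set MRS = p_c/p_t = 3/(4/3) = 2.25.
So (1.5)·t/c = 2.25, i.e. t = 1.5·c.
Substitute into the budget 3·c + (4/3)·t = 30: 5·c = 30, so c* = 6.
Then t* = 1.5·6 = 9.

c* = 6, t* = 9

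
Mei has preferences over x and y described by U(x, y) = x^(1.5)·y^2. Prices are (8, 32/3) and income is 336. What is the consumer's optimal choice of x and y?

MU_x = 1.5·√x·y^2 and MU_y = 2·x^(1.5)·y.
MRS = MU_x/MU_y = (0.75)·y/x.
Tangency: set MRS = p_x/p_y = 8/(32/3) = 0.75.
So (0.75)·y/x = 0.75, i.e. y = x.
Substitute into the budget 8·x + (32/3)·y = 336: (56/3)·x = 336, so x* = 18.
Then y* = 18.

x* = 18, y* = 18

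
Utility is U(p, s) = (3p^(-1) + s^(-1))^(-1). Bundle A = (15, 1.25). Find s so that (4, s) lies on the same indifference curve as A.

s = 4

U depends on (p, s) only through S = 3p^(-1) + s^(-1), so equal utility means equal S. At (15, 1.25): S = 1.
With p = 4: 3·4^(-1) = 0.75, so s^(-1) = 1 − 0.75 = 0.25.
Hence s = 1/0.25 = 4.
Check: U(4, 4) = 1.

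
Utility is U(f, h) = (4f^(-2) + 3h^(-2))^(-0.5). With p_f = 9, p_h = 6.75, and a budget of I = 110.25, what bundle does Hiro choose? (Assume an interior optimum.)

For CES with ρ = -2, MRS = (4/3)·(h/f)^3.
Tangency: set MRS = p_f/p_h = 9/6.75 = 4/3.
So (h/f)^3 = 1; taking the cube root, h/f = 1, i.e. h = f.
Substitute into the budget 9·f + 6.75·h = 110.25: 15.75·f = 110.25, so f* = 7 and h* = 7.

f* = 7, h* = 7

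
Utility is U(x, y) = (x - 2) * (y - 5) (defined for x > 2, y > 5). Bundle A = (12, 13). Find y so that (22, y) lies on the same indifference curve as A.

y = 9

U(12, 13) = 80.
Set U(22, y) = 80 and solve.
With x = 22: (22 − 2) = 20, so (y − 5) = 80/20 = 4.
So y = 5 + 4 = 9.
Check: U(22, 9) = 80.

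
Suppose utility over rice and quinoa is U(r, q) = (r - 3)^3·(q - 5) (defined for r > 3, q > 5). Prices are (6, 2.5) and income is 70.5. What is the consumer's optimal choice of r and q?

r* = 8, q* = 9

MU_r = 3·(r−3)^2·(q−5), MU_q = (r−3)^3.
MRS = (3/1)·(q−5)/(r−3).
Tangency: set MRS = p_r/p_q = 6/2.5 = 2.4.
So (3/1)·(q − 5)/(r − 3) = 2.4, i.e. (q − 5) = 0.8·(r − 3).
Rewrite the budget in excess-of-subsistence terms: 6·(r − 3) + 2.5·(q − 5) = 70.5 − 6·3 − 2.5·5 = 40.
Substituting, 8·(r − 3) = 40, so r − 3 = 5 and r* = 8.
Then q − 5 = 0.8·5 = 4, so q* = 9.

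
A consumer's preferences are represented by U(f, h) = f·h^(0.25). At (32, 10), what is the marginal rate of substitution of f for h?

MU_f = h^(0.25) and MU_h = 0.25·f·h^(-0.75).
MRS = MU_f/MU_h = (4)·h/f.
At (32, 10): MRS = 1.25.
The indifference curve has slope −1.25 at this bundle.

MRS = 1.25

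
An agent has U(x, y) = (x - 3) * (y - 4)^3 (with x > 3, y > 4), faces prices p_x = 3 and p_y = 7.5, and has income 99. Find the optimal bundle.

x* = 8, y* = 10

MU_x = (y−4)^3, MU_y = 3·(x−3)·(y−4)^2.
MRS = (1/3)·(y−4)/(x−3).
Tangency: set MRS = p_x/p_y = 3/7.5 = 0.4.
So (1/3)·(y − 4)/(x − 3) = 0.4, i.e. (y − 4) = 1.2·(x − 3).
Rewrite the budget in excess-of-subsistence terms: 3·(x − 3) + 7.5·(y − 4) = 99 − 3·3 − 7.5·4 = 60.
Substituting, 12·(x − 3) = 60, so x − 3 = 5 and x* = 8.
Then y − 4 = 1.2·5 = 6, so y* = 10.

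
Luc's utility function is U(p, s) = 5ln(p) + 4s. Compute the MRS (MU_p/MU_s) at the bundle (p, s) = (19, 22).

MRS = 5/76

MU_p = 5/p, MU_s = 4.
MRS = 5/p ÷ 4.
At (19, 22): MRS = 5/76.
So at (19, 22) the consumer would give up 5/76 units of s for one more unit of p.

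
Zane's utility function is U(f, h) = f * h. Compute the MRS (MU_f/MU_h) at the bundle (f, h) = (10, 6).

MU_f = h and MU_h = f.
MRS = MU_f/MU_h = h/f.
At (10, 6): MRS = 0.6.
So at (10, 6) the consumer would give up 0.6 units of h for one more unit of f.

MRS = 0.6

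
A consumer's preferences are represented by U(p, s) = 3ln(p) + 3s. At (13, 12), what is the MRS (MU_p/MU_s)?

MU_p = 3/p, MU_s = 3.
MRS = 3/p ÷ 3.
At (13, 12): MRS = 1/13.
That is, one extra unit of p is worth 1/13 units of s at the margin.

MRS = 1/13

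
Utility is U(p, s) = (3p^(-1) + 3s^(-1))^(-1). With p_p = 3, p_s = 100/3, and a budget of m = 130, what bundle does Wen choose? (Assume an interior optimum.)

For CES with ρ = -1, MRS = (s/p)^2.
Tangency: set MRS = p_p/p_s = 3/(100/3) = 9/100.
So (s/p)^2 = 9/100; taking the square root, s/p = 0.3, i.e. s = 0.3·p.
Substitute into the budget 3·p + (100/3)·s = 130: 13·p = 130, so p* = 10 and s* = 0.3·10 = 3.

p* = 10, s* = 3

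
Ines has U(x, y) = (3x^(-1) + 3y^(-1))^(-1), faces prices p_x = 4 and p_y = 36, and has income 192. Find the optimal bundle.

For CES with ρ = -1, MRS = (y/x)^2.
Tangency: set MRS = p_x/p_y = 4/36 = 1/9.
So (y/x)^2 = 1/9; taking the square root, y/x = 1/3, i.e. y = (1/3)·x.
Substitute into the budget 4·x + 36·y = 192: 16·x = 192, so x* = 12 and y* = (1/3)·12 = 4.

x* = 12, y* = 4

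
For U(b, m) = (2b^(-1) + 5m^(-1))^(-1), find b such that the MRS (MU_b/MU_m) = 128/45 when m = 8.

b = 3

For CES with ρ = -1, MRS = (2/5)·(m/b)^2.
Setting (2/5)·(8/b)^2 = 128/45 gives (8/b)^2 = 64/9, so 8/b = 8/3 and b = 3.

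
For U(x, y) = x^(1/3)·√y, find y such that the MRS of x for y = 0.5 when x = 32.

y = 24

MU_x = 1/3·x^(-2/3)·√y and MU_y = 0.5·x^(1/3)·y^(-0.5).
MRS = MU_x/MU_y = (2/3)·y/x.
Substitute x = 32: MRS = y/48. Setting y/48 = 0.5 gives y = 0.5·48 = 24.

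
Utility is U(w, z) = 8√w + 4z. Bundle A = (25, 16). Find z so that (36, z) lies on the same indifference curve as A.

z = 14

U(25, 16) = 104.
Set U(36, z) = 104 and solve.
With w = 36: √36 = 6, so 4z = 104 − 8·6 = 56 and z = 14.
Check: U(36, 14) = 104.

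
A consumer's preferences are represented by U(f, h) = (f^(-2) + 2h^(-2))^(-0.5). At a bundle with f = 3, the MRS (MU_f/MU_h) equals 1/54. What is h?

h = 1

For CES with ρ = -2, MRS = (1/2)·(h/f)^3.
Setting (1/2)·(h/3)^3 = 1/54 gives (h/3)^3 = 1/27, so h/3 = 1/3 and h = 1.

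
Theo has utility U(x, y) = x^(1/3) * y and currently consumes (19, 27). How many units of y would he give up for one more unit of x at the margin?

MRS = 9/19

MU_x = 1/3·x^(-2/3)·y and MU_y = x^(1/3).
MRS = MU_x/MU_y = (1/3)·y/x.
At (19, 27): MRS = 9/19.
So at (19, 27) the consumer would give up 9/19 units of y for one more unit of x.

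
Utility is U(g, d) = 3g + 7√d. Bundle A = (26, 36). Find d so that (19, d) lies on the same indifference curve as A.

d = 81

U(26, 36) = 120.
Set U(19, d) = 120 and solve.
With g = 19: 7√d = 120 − 3·19 = 63, so √d = 9 and d = 81.
Check: U(19, 81) = 120.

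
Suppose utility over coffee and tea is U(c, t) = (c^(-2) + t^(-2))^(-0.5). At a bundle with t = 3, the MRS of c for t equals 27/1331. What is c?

For CES with ρ = -2, MRS = (t/c)^3.
Setting (3/c)^3 = 27/1331 gives 3/c = 3/11 and c = 11.

c = 11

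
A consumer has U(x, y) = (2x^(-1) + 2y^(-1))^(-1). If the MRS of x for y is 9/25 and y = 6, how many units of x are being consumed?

x = 10

For CES with ρ = -1, MRS = (y/x)^2.
Setting (6/x)^2 = 9/25 gives 6/x = 0.6 and x = 10.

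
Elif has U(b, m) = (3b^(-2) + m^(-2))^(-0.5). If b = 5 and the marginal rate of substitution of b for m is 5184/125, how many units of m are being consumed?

m = 12

For CES with ρ = -2, MRS = (3/1)·(m/b)^3.
Setting (3/1)·(m/5)^3 = 5184/125 gives (m/5)^3 = 1728/125, so m/5 = 2.4 and m = 12.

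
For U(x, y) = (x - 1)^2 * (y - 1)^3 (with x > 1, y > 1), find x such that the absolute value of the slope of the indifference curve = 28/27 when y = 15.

x = 10

MU_x = 2·(x−1)·(y−1)^3, MU_y = 3·(x−1)^2·(y−1)^2.
MRS = (2/3)·(y−1)/(x−1).
Substitute y = 15: MRS = (28/3)/(x − 1). Setting this equal to 28/27 gives x − 1 = (28/3)/(28/27) = 9, so x = 10.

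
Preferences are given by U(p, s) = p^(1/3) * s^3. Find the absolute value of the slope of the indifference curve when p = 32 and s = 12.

MRS = 1/24

MU_p = 1/3·p^(-2/3)·s^3 and MU_s = 3·p^(1/3)·s^2.
MRS = MU_p/MU_s = (1/9)·s/p.
At (32, 12): MRS = 1/24.
The indifference curve has slope −1/24 at this bundle.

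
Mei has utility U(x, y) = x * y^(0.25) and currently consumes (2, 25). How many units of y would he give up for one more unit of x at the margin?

MRS = 50

MU_x = y^(0.25) and MU_y = 0.25·x·y^(-0.75).
MRS = MU_x/MU_y = (4)·y/x.
At (2, 25): MRS = 50.
That is, one extra unit of x is worth 50 units of y at the margin.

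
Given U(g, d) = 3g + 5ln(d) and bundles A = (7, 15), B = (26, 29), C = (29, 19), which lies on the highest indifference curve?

Evaluate utility at each bundle:
U(A) = 34.540.
U(B) = 94.836.
U(C) = 101.722.
Highest utility is C, so C ≻ B ≻ A.

Bundle C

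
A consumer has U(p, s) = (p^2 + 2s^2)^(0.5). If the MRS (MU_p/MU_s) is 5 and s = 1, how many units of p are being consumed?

For CES with ρ = 2, MRS = (1/2)·(s/p)^(-1).
Setting (1/2)·(1/p)^(-1) = 5 gives (1/p)^(-1) = 10, so 1/p = 0.1 and p = 10.

p = 10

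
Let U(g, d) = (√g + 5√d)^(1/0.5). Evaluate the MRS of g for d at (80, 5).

For CES with ρ = 0.5, MRS = (1/5)·√(d/g).
At (80, 5): MRS = 0.05.
That is, one extra unit of g is worth 0.05 units of d at the margin.

MRS = 0.05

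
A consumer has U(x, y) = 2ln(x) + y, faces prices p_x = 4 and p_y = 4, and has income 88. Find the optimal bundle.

x* = 2, y* = 20

MU_x = 2/x, MU_y = 1.
MRS = 2/x ÷ 1.
Tangency: set MRS = p_x/p_y = 4/4 = 1.
MRS depends only on x: 2/x = 1 ⇒ x* = 2/1 = 2.
From the budget, 4·y = 88 − 4·2 = 80, so y* = 20.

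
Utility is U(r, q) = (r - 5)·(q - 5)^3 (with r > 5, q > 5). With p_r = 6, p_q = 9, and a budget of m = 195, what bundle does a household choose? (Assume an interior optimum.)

r* = 10, q* = 15

MU_r = (q−5)^3, MU_q = 3·(r−5)·(q−5)^2.
MRS = (1/3)·(q−5)/(r−5).
Tangency: set MRS = p_r/p_q = 6/9 = 2/3.
So (1/3)·(q − 5)/(r − 5) = 2/3, i.e. (q − 5) = 2·(r − 5).
Rewrite the budget in excess-of-subsistence terms: 6·(r − 5) + 9·(q − 5) = 195 − 6·5 − 9·5 = 120.
Substituting, 24·(r − 5) = 120, so r − 5 = 5 and r* = 10.
Then q − 5 = 2·5 = 10, so q* = 15.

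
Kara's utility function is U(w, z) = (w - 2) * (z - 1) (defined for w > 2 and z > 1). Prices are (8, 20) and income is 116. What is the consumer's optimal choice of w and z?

MU_w = (z−1), MU_z = (w−2).
MRS = (z−1)/(w−2).
Tangency: set MRS = p_w/p_z = 8/20 = 0.4.
So (z − 1)/(w − 2) = 0.4, i.e. (z − 1) = 0.4·(w − 2).
Rewrite the budget in excess-of-subsistence terms: 8·(w − 2) + 20·(z − 1) = 116 − 8·2 − 20·1 = 80.
Substituting, 16·(w − 2) = 80, so w − 2 = 5 and w* = 7.
Then z − 1 = 0.4·5 = 2, so z* = 3.

w* = 7, z* = 3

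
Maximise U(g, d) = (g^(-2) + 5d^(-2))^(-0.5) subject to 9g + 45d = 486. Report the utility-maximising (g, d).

For CES with ρ = -2, MRS = (1/5)·(d/g)^3.
Tangency: set MRS = p_g/p_d = 9/45 = 0.2.
So (d/g)^3 = 1; taking the cube root, d/g = 1, i.e. d = g.
Substitute into the budget 9·g + 45·d = 486: 54·g = 486, so g* = 9 and d* = 9.

g* = 9, d* = 9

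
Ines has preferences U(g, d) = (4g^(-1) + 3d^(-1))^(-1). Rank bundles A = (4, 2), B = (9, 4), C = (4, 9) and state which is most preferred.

Bundle B

Evaluate utility at each bundle:
U(A) = 0.400.
U(B) = 0.837.
U(C) = 0.750.
Highest utility is B, so B ≻ C ≻ A.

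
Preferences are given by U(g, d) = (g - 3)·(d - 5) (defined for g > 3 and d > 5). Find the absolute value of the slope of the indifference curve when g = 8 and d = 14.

MU_g = (d−5), MU_d = (g−3).
MRS = (d−5)/(g−3).
At (8, 14): MRS = 1.8.
The indifference curve has slope −1.8 at this bundle.

MRS = 1.8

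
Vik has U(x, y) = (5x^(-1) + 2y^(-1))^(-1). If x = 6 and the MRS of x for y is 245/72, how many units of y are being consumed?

For CES with ρ = -1, MRS = (5/2)·(y/x)^2.
Setting (5/2)·(y/6)^2 = 245/72 gives (y/6)^2 = 49/36, so y/6 = 7/6 and y = 7.

y = 7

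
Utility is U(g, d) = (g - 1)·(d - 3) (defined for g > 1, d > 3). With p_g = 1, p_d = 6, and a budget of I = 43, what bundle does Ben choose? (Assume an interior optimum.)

MU_g = (d−3), MU_d = (g−1).
MRS = (d−3)/(g−1).
Tangency: set MRS = p_g/p_d = 1/6.
So (d − 3)/(g − 1) = 1/6, i.e. (d − 3) = (1/6)·(g − 1).
Rewrite the budget in excess-of-subsistence terms: 1·(g − 1) + 6·(d − 3) = 43 − 1·1 − 6·3 = 24.
Substituting, 2·(g − 1) = 24, so g − 1 = 12 and g* = 13.
Then d − 3 = (1/6)·12 = 2, so d* = 5.

g* = 13, d* = 5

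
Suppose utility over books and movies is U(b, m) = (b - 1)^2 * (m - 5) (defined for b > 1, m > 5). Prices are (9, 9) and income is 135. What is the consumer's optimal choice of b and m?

b* = 7, m* = 8

MU_b = 2·(b−1)·(m−5), MU_m = (b−1)^2.
MRS = (2/1)·(m−5)/(b−1).
Tangency: set MRS = p_b/p_m = 9/9 = 1.
So (2/1)·(m − 5)/(b − 1) = 1, i.e. (m − 5) = 0.5·(b − 1).
Rewrite the budget in excess-of-subsistence terms: 9·(b − 1) + 9·(m − 5) = 135 − 9·1 − 9·5 = 81.
Substituting, 13.5·(b − 1) = 81, so b − 1 = 6 and b* = 7.
Then m − 5 = 0.5·6 = 3, so m* = 8.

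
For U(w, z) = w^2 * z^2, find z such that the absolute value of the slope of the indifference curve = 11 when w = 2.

MU_w = 2·w·z^2 and MU_z = 2·w^2·z.
MRS = MU_w/MU_z = z/w.
Substitute w = 2: MRS = z/2. Setting z/2 = 11 gives z = 11·2 = 22.

z = 22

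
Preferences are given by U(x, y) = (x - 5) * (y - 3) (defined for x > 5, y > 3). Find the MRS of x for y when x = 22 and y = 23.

MU_x = (y−3), MU_y = (x−5).
MRS = (y−3)/(x−5).
At (22, 23): MRS = 20/17.
The indifference curve has slope −20/17 at this bundle.

MRS = 20/17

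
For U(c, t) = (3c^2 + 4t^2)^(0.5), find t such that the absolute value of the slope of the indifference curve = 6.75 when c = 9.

t = 1

For CES with ρ = 2, MRS = (3/4)·(t/c)^(-1).
Setting (3/4)·(t/9)^(-1) = 6.75 gives (t/9)^(-1) = 9, so t/9 = 1/9 and t = 1.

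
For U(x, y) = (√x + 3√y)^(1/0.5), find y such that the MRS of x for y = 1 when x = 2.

y = 18

For CES with ρ = 0.5, MRS = (1/3)·√(y/x).
Setting (1/3)·√(y/2) = 1 gives √(y/2) = 3, so y/2 = 9 and y = 18.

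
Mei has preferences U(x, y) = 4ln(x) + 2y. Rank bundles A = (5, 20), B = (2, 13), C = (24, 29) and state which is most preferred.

Bundle C

Evaluate utility at each bundle:
U(A) = 46.438.
U(B) = 28.773.
U(C) = 70.712.
Highest utility is C, so C ≻ A ≻ B.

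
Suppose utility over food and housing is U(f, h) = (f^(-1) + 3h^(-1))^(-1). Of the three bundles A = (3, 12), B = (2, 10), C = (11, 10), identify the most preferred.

Bundle C

Evaluate utility at each bundle:
U(A) = 1.714.
U(B) = 1.250.
U(C) = 2.558.
Highest utility is C, so C ≻ A ≻ B.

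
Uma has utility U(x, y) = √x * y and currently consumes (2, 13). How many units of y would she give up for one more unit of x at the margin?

MRS = 3.25

MU_x = 0.5·x^(-0.5)·y and MU_y = √x.
MRS = MU_x/MU_y = (0.5)·y/x.
At (2, 13): MRS = 3.25.
The indifference curve has slope −3.25 at this bundle.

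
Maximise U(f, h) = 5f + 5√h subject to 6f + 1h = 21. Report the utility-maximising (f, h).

MU_f = 5, MU_h = 5/(2√h).
MRS = 5 ÷ (5/(2√h)).
Tangency: set MRS = p_f/p_h = 6/1 = 6.
MRS depends only on h: 2·√h = 6 ⇒ √h = 6/2 = 3 ⇒ h* = 9.
From the budget, 6·f = 21 − 1·9 = 12, so f* = 2.

f* = 2, h* = 9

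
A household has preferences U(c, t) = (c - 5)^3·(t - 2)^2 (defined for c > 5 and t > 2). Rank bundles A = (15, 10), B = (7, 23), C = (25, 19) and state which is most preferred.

Bundle C

Evaluate utility at each bundle:
U(A) = 64000.
U(B) = 3528.
U(C) = 2312000.
Highest utility is C, so C ≻ A ≻ B.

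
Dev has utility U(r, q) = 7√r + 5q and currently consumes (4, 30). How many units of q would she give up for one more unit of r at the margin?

MRS = 0.35

MU_r = 7/(2√r), MU_q = 5.
MRS = 7/(2√r) ÷ 5.
At (4, 30): MRS = 0.35.
That is, one extra unit of r is worth 0.35 units of q at the margin.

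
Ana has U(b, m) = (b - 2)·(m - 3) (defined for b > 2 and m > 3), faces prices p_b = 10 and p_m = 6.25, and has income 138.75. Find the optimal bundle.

MU_b = (m−3), MU_m = (b−2).
MRS = (m−3)/(b−2).
Tangency: set MRS = p_b/p_m = 10/6.25 = 1.6.
So (m − 3)/(b − 2) = 1.6, i.e. (m − 3) = 1.6·(b − 2).
Rewrite the budget in excess-of-subsistence terms: 10·(b − 2) + 6.25·(m − 3) = 138.75 − 10·2 − 6.25·3 = 100.
Substituting, 20·(b − 2) = 100, so b − 2 = 5 and b* = 7.
Then m − 3 = 1.6·5 = 8, so m* = 11.

b* = 7, m* = 11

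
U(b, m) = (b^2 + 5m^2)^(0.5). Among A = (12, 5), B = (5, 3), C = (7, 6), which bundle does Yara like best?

Evaluate utility at each bundle:
U(A) = 16.401.
U(B) = 8.367.
U(C) = 15.133.
Highest utility is A, so A ≻ C ≻ B.

Bundle A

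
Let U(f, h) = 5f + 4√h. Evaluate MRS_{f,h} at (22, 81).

MU_f = 5, MU_h = 4/(2√h).
MRS = 5 ÷ (4/(2√h)).
At (22, 81): MRS = 22.5.
So at (22, 81) the consumer would give up 22.5 units of h for one more unit of f.

MRS = 22.5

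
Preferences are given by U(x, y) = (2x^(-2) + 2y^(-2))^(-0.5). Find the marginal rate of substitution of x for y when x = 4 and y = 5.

MRS = 125/64

For CES with ρ = -2, MRS = (y/x)^3.
At (4, 5): MRS = 125/64.
The indifference curve has slope −125/64 at this bundle.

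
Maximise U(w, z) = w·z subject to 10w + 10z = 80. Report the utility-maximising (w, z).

MU_w = z and MU_z = w.
MRS = MU_w/MU_z = z/w.
Tangency: set MRS = p_w/p_z = 10/10 = 1.
So z/w = 1, i.e. z = w.
Substitute into the budget 10·w + 10·z = 80: 20·w = 80, so w* = 4.
Then z* = 4.

w* = 4, z* = 4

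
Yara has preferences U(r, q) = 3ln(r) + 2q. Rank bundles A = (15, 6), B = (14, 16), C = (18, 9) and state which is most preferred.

Bundle B

Evaluate utility at each bundle:
U(A) = 20.124.
U(B) = 39.917.
U(C) = 26.671.
Highest utility is B, so B ≻ C ≻ A.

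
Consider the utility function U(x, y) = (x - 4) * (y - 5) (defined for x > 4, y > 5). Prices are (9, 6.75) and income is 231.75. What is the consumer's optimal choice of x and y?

MU_x = (y−5), MU_y = (x−4).
MRS = (y−5)/(x−4).
Tangency: set MRS = p_x/p_y = 9/6.75 = 4/3.
So (y − 5)/(x − 4) = 4/3, i.e. (y − 5) = (4/3)·(x − 4).
Rewrite the budget in excess-of-subsistence terms: 9·(x − 4) + 6.75·(y − 5) = 231.75 − 9·4 − 6.75·5 = 162.
Substituting, 18·(x − 4) = 162, so x − 4 = 9 and x* = 13.
Then y − 5 = (4/3)·9 = 12, so y* = 17.

x* = 13, y* = 17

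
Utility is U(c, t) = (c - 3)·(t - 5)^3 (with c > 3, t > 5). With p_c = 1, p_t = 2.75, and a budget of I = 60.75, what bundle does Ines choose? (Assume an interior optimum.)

c* = 14, t* = 17

MU_c = (t−5)^3, MU_t = 3·(c−3)·(t−5)^2.
MRS = (1/3)·(t−5)/(c−3).
Tangency: set MRS = p_c/p_t = 1/2.75 = 4/11.
So (1/3)·(t − 5)/(c − 3) = 4/11, i.e. (t − 5) = (12/11)·(c − 3).
Rewrite the budget in excess-of-subsistence terms: 1·(c − 3) + 2.75·(t − 5) = 60.75 − 1·3 − 2.75·5 = 44.
Substituting, 4·(c − 3) = 44, so c − 3 = 11 and c* = 14.
Then t − 5 = (12/11)·11 = 12, so t* = 17.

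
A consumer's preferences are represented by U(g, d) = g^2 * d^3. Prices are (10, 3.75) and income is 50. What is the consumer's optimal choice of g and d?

MU_g = 2·g·d^3 and MU_d = 3·g^2·d^2.
MRS = MU_g/MU_d = (2/3)·d/g.
Tangency: set MRS = p_g/p_d = 10/3.75 = 8/3.
So (2/3)·d/g = 8/3, i.e. d = 4·g.
Substitute into the budget 10·g + 3.75·d = 50: 25·g = 50, so g* = 2.
Then d* = 4·2 = 8.

g* = 2, d* = 8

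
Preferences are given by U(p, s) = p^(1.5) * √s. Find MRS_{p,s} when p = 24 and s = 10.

MU_p = 1.5·√p·√s and MU_s = 0.5·p^(1.5)·s^(-0.5).
MRS = MU_p/MU_s = (3)·s/p.
At (24, 10): MRS = 1.25.
That is, one extra unit of p is worth 1.25 units of s at the margin.

MRS = 1.25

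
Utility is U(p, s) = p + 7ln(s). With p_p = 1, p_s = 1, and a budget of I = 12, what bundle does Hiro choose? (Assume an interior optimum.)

MU_p = 1, MU_s = 7/s.
MRS = 1 ÷ (7/s).
Tangency: set MRS = p_p/p_s = 1/1 = 1.
MRS depends only on s: (1/7)·s = 1 ⇒ s* = 1/(1/7) = 7.
From the budget, 1·p = 12 − 1·7 = 5, so p* = 5.

p* = 5, s* = 7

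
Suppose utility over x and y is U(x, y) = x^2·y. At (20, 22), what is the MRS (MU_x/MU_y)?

MU_x = 2·x·y and MU_y = x^2.
MRS = MU_x/MU_y = (2/1)·y/x.
At (20, 22): MRS = 2.2.
The indifference curve has slope −2.2 at this bundle.

MRS = 2.2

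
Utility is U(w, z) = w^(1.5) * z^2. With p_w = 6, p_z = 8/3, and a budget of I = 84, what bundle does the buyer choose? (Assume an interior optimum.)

MU_w = 1.5·√w·z^2 and MU_z = 2·w^(1.5)·z.
MRS = MU_w/MU_z = (0.75)·z/w.
Tangency: set MRS = p_w/p_z = 6/(8/3) = 2.25.
So (0.75)·z/w = 2.25, i.e. z = 3·w.
Substitute into the budget 6·w + (8/3)·z = 84: 14·w = 84, so w* = 6.
Then z* = 3·6 = 18.

w* = 6, z* = 18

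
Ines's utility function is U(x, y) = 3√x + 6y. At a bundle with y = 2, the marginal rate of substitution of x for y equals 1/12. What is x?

x = 9

MU_x = 3/(2√x), MU_y = 6.
MRS = 3/(2√x) ÷ 6.
MRS depends only on x: 0.25/√x = 1/12 ⇒ √x = 0.25/(1/12) = 3 ⇒ x = 9.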